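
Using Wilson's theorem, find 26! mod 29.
(28)! = (26)! × (27) × (28) ≡ -1 (mod 29). So (26)! ≡ -1 × [(28)(27)]^(-1) ≡ 14 (mod 29)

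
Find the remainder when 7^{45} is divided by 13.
By Fermat: 7^{12} ≡ 1 (mod 13). 45 = 3×12 + 9. So 7^{45} ≡ 7^{9} ≡ 8 (mod 13)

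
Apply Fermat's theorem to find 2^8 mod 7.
By Fermat: 2^{6} ≡ 1 mod 7. So 2^{8} = 2^{6} · 2^{2} ≡ 2^{2} ≡ 4 mod 7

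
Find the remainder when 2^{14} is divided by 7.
By Fermat: 2^{6} ≡ 1 mod 7. 14 = 2×6 + 2. So 2^{14} ≡ 2^{2} ≡ 4 mod 7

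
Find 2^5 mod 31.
By repeated squaring mod 31: 2^{1}≡2, 2^{2}≡4, 2^{4}≡16. Then 2^{5} = 2^{4+1} ≡ 16 × 2 ≡ 1 mod 31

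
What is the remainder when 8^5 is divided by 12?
By repeated squaring mod 12: 8^{1}≡8, 8^{2}≡4, 8^{4}≡4. Then 8^{5} = 8^{4+1} ≡ 4 × 8 ≡ 8 mod 12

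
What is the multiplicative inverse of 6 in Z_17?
Since 17 is prime, by Fermat 6^(-1) ≡ 6^{15} ≡ 3 (mod 17). Verify: 6 × 3 = 18 ≡ 1 (mod 17)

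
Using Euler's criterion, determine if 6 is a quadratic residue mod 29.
By Euler's criterion: 6^{14} ≡ 1 mod 29. Since this equals 1, 6 is a QR.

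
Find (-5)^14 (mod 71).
By repeated squaring (mod 71): (-5)^{1}≡66, (-5)^{2}≡25, (-5)^{4}≡57, (-5)^{8}≡54. Then (-5)^{14} = (-5)^{8+4+2} ≡ 54 × 57 × 25 ≡ 57 (mod 71)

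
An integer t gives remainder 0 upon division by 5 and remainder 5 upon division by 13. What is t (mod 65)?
M = 5 × 13 = 65. M₁ = 13, y₁ ≡ 2 (mod 5). M₂ = 5, y₂ ≡ 8 (mod 13). t = 0×13×2 + 5×5×8 ≡ 5 (mod 65)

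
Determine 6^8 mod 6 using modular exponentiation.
By repeated squaring mod 6: 6^{1}≡0, 6^{2}≡0, 6^{4}≡0, 6^{8}≡0. So 6^{8} ≡ 0 mod 6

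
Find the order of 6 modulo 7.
Powers of 6 mod 7: 6^1≡6, 6^2≡1. ord_7(6) = 2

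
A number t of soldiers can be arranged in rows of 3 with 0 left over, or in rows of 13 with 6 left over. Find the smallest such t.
M = 3 × 13 = 39. M₁ = 13, y₁ ≡ 1 mod 3. M₂ = 3, y₂ ≡ 9 mod 13. t = 0×13×1 + 6×3×9 ≡ 6 mod 39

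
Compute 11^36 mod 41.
By repeated squaring mod 41: 11^{1}≡11, 11^{2}≡39, 11^{4}≡4, 11^{8}≡16, 11^{16}≡10, 11^{32}≡18. Then 11^{36} = 11^{32+4} ≡ 18 × 4 ≡ 31 mod 41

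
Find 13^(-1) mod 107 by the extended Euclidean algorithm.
Extended GCD: 13(33) + 107(-4) = 1. So 13^(-1) ≡ 33 mod 107. Verify: 13 × 33 = 429 ≡ 1 mod 107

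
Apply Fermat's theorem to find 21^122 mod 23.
By Fermat: 21^{22} ≡ 1 mod 23. 122 = 5×22 + 12. So 21^{122} ≡ 21^{12} ≡ 2 mod 23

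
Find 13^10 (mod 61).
By repeated squaring (mod 61): 13^{1}≡13, 13^{2}≡47, 13^{4}≡13, 13^{8}≡47. Then 13^{10} = 13^{8+2} ≡ 47 × 47 ≡ 13 (mod 61)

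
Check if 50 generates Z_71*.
50^{35} ≡ 1 mod 71 and 35 < 70, so ord_71(50) = 35 ≠ 70 and 50 is not a primitive root.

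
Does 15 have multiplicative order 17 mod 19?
Powers of 15 mod 19: 15^1≡15, 15^2≡16, 15^3≡12, 15^4≡9, 15^5≡2, 15^6≡11, 15^7≡13, 15^8≡5, 15^9≡18, 15^10≡4, 15^11≡3, 15^12≡7, 15^13≡10, 15^14≡17, 15^15≡8, 15^16≡6, 15^17≡14, 15^18≡1. 15^17≡14≢1, so ord ≠ 17. No, the actual order is 18.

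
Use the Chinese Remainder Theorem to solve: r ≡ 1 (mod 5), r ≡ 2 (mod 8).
M = 5 × 8 = 40. M₁ = 8, y₁ ≡ 2 (mod 5). M₂ = 5, y₂ ≡ 5 (mod 8). r = 1×8×2 + 2×5×5 ≡ 26 (mod 40)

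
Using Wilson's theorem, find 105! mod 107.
(106)! = (105)! × (106) ≡ -1 mod 107. So (105)! ≡ -1 × (106)^(-1) ≡ (-1)×(-1) = 1 mod 107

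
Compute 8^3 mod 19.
8^{3} = 512 ≡ 18 (mod 19)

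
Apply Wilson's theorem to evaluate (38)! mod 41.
(40)! = (38)! × (39) × (40) ≡ -1 mod 41. So (38)! ≡ -1 × [(40)(39)]^(-1) ≡ 20 mod 41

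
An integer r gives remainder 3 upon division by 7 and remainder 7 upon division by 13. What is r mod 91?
M = 7 × 13 = 91. M₁ = 13, y₁ ≡ 6 mod 7. M₂ = 7, y₂ ≡ 2 mod 13. r = 3×13×6 + 7×7×2 ≡ 59 mod 91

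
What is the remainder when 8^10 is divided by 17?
By repeated squaring (mod 17): 8^{1}≡8, 8^{2}≡13, 8^{4}≡16, 8^{8}≡1. Then 8^{10} = 8^{8+2} ≡ 1 × 13 ≡ 13 (mod 17)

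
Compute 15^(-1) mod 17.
Since 17 is prime, by Fermat 15^(-1) ≡ 15^{15} ≡ 8 mod 17. Verify: 15 × 8 = 120 ≡ 1 mod 17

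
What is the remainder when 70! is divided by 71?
By Wilson's theorem, (70)! ≡ -1 ≡ 70 (mod 71)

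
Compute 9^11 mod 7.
Using Fermat: 9^{6} ≡ 1 mod 7. 11 ≡ 5 mod 6. So 9^{11} ≡ 9^{5} ≡ 4 mod 7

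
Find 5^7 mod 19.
By repeated squaring mod 19: 5^{1}≡5, 5^{2}≡6, 5^{4}≡17. Then 5^{7} = 5^{4+2+1} ≡ 17 × 6 × 5 ≡ 16 mod 19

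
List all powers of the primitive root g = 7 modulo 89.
7^1, 7^2, ..., 7^{88} mod 89: [7, 49, 76, 87, 75, 80, 26, 4, 28, 18, 37, 81, 33, 53, 15, 16, 23, 72, 59, 57, 43, 34, 60, 64, 3, 21, 58, 50, 83, 47, 62, 78, 12, 84, 54, 22, 65, 10, 70, 45, 48, 69, 38, 88, 82, 40, 13, 2, 14, 9, 63, 85, 61, 71, 52, 8, 56, 36, 74, 73, 66, 17, 30, 32, 46, 55, 29, 25, 86, 68, 31, 39, 6, 42, 27, 11, 77, 5, 35, 67, 24, 79, 19, 44, 41, 20, 51, 1]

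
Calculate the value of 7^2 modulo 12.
7^{2} = 49 ≡ 1 mod 12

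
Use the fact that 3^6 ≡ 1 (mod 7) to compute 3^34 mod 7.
By Fermat: 3^{6} ≡ 1 (mod 7). 34 = 5×6 + 4. So 3^{34} ≡ 3^{4} ≡ 4 (mod 7)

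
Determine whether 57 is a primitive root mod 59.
57^{29} ≡ 1 (mod 59) and 29 < 58, so ord_59(57) = 29 ≠ 58 and 57 is not a primitive root.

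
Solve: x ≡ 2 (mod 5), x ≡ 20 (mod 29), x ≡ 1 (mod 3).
M = 5 × 29 × 3 = 435. M₁ = 87, y₁ ≡ 3 (mod 5). M₂ = 15, y₂ ≡ 2 (mod 29). M₃ = 145, y₃ ≡ 1 (mod 3). x = 2×87×3 + 20×15×2 + 1×145×1 ≡ 397 (mod 435)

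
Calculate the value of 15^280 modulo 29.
Using Fermat: 15^{28} ≡ 1 mod 29. 280 ≡ 0 mod 28. So 15^{280} ≡ 15^{0} ≡ 1 mod 29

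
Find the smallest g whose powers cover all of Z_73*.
g = 5. Powers: [5, 25, 52, 41, 59, 3, 15, ...] generates all 72 non-zero residues.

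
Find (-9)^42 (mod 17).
Using Fermat: (-9)^{16} ≡ 1 (mod 17). 42 ≡ 10 (mod 16). So (-9)^{42} ≡ (-9)^{10} ≡ 13 (mod 17)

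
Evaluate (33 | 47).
(33/47) = 33^{23} mod 47 = -1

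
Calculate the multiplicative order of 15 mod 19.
Powers of 15 mod 19: 15^1≡15, 15^2≡16, 15^3≡12, 15^4≡9, 15^5≡2, 15^6≡11, 15^7≡13, 15^8≡5, 15^9≡18, 15^10≡4, 15^11≡3, 15^12≡7, 15^13≡10, 15^14≡17, 15^15≡8, 15^16≡6, 15^17≡14, 15^18≡1. Order = 18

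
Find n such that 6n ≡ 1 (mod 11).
Since 11 is prime, by Fermat 6^(-1) ≡ 6^{9} ≡ 2 (mod 11). Verify: 6 × 2 = 12 ≡ 1 (mod 11)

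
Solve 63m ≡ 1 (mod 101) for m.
Since 101 is prime, by Fermat 63^(-1) ≡ 63^{99} ≡ 93 (mod 101). Verify: 63 × 93 = 5859 ≡ 1 (mod 101)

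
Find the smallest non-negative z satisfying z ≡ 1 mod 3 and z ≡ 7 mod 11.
M = 3 × 11 = 33. M₁ = 11, y₁ ≡ 2 mod 3. M₂ = 3, y₂ ≡ 4 mod 11. z = 1×11×2 + 7×3×4 ≡ 7 mod 33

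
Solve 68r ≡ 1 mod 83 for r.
Since 83 is prime, by Fermat 68^(-1) ≡ 68^{81} ≡ 11 mod 83. Verify: 68 × 11 = 748 ≡ 1 mod 83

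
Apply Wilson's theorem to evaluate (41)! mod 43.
(42)! = (41)! × (42) ≡ -1 (mod 43). So (41)! ≡ -1 × (42)^(-1) ≡ (-1)×(-1) = 1 (mod 43)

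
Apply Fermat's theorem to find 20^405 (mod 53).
By Fermat: 20^{52} ≡ 1 (mod 53). 405 ≡ 41 (mod 52). So 20^{405} ≡ 20^{41} ≡ 31 (mod 53)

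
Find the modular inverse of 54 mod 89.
Since 89 is prime, by Fermat 54^(-1) ≡ 54^{87} ≡ 61 mod 89. Verify: 54 × 61 = 3294 ≡ 1 mod 89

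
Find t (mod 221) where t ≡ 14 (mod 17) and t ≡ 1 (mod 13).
M = 17 × 13 = 221. M₁ = 13, y₁ ≡ 4 (mod 17). M₂ = 17, y₂ ≡ 10 (mod 13). t = 14×13×4 + 1×17×10 ≡ 14 (mod 221)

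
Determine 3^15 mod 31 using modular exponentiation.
By repeated squaring mod 31: 3^{1}≡3, 3^{2}≡9, 3^{4}≡19, 3^{8}≡20. Then 3^{15} = 3^{8+4+2+1} ≡ 20 × 19 × 9 × 3 ≡ 30 mod 31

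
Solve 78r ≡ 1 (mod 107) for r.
Since 107 is prime, by Fermat 78^(-1) ≡ 78^{105} ≡ 59 (mod 107). Verify: 78 × 59 = 4602 ≡ 1 (mod 107)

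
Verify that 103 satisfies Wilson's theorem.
(102)! mod 103 = 102. Since this equals -1 (mod 103), Wilson confirms 103 is prime.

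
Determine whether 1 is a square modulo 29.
By Euler's criterion: 1^{14} ≡ 1 mod 29. Since this equals 1, 1 is a QR.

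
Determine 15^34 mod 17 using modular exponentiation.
Using Fermat: 15^{16} ≡ 1 (mod 17). 34 ≡ 2 (mod 16). So 15^{34} ≡ 15^{2} ≡ 4 (mod 17)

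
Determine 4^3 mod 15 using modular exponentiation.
4^{3} = 64 ≡ 4 mod 15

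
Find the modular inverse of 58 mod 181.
Since 181 is prime, by Fermat 58^(-1) ≡ 58^{179} ≡ 103 mod 181. Verify: 58 × 103 = 5974 ≡ 1 mod 181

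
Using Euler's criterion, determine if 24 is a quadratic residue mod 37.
By Euler's criterion: 24^{18} ≡ 36 mod 37. Since this equals -1 (≡ 36), 24 is not a QR.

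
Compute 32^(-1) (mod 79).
Since 79 is prime, by Fermat 32^(-1) ≡ 32^{77} ≡ 42 (mod 79). Verify: 32 × 42 = 1344 ≡ 1 (mod 79)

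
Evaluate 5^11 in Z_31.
By repeated squaring (mod 31): 5^{1}≡5, 5^{2}≡25, 5^{4}≡5, 5^{8}≡25. Then 5^{11} = 5^{8+2+1} ≡ 25 × 25 × 5 ≡ 25 (mod 31)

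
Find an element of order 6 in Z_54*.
17 has order 6 mod 54 since 17^{6} ≡ 1 (mod 54) and no smaller power works.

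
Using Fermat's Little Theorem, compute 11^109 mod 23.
By Fermat: 11^{22} ≡ 1 mod 23. 109 = 4×22 + 21. So 11^{109} ≡ 11^{21} ≡ 21 mod 23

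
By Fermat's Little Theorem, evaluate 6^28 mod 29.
By Fermat's Little Theorem, 6^{28} ≡ 1 (mod 29) since 29 is prime and gcd(6, 29) = 1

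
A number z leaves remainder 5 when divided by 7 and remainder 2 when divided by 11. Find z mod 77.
M = 7 × 11 = 77. M₁ = 11, y₁ ≡ 2 mod 7. M₂ = 7, y₂ ≡ 8 mod 11. z = 5×11×2 + 2×7×8 ≡ 68 mod 77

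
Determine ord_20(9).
Powers of 9 mod 20: 9^1≡9, 9^2≡1. So the order of 9 is 2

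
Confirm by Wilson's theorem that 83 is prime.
(82)! mod 83 = 82. Since this equals -1 mod 83, Wilson confirms 83 is prime.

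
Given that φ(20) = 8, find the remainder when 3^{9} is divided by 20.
By Euler: 3^{8} ≡ 1 (mod 20) since gcd(3, 20) = 1. 9 = 1×8 + 1. So 3^{9} ≡ 3^{1} ≡ 3 (mod 20)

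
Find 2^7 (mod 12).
By repeated squaring (mod 12): 2^{1}≡2, 2^{2}≡4, 2^{4}≡4. Then 2^{7} = 2^{4+2+1} ≡ 4 × 4 × 2 ≡ 8 (mod 12)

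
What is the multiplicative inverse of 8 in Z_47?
Since 47 is prime, by Fermat 8^(-1) ≡ 8^{45} ≡ 6 mod 47. Verify: 8 × 6 = 48 ≡ 1 mod 47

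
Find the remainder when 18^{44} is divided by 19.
By Fermat: 18^{18} ≡ 1 (mod 19). 44 = 2×18 + 8. So 18^{44} ≡ 18^{8} ≡ 1 (mod 19)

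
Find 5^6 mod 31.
By repeated squaring mod 31: 5^{1}≡5, 5^{2}≡25, 5^{4}≡5. Then 5^{6} = 5^{4+2} ≡ 5 × 25 ≡ 1 mod 31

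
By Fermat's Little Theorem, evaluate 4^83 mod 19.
By Fermat: 4^{18} ≡ 1 (mod 19). 83 = 4×18 + 11. So 4^{83} ≡ 4^{11} ≡ 16 (mod 19)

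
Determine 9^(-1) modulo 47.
Since 47 is prime, by Fermat 9^(-1) ≡ 9^{45} ≡ 21 mod 47. Verify: 9 × 21 = 189 ≡ 1 mod 47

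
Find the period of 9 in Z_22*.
Powers of 9 mod 22: 9^1≡9, 9^2≡15, 9^3≡3, 9^4≡5, 9^5≡1. Order = 5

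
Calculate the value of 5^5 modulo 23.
By repeated squaring mod 23: 5^{1}≡5, 5^{2}≡2, 5^{4}≡4. Then 5^{5} = 5^{4+1} ≡ 4 × 5 ≡ 20 mod 23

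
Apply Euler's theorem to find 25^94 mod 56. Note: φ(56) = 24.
By Euler: 25^{24} ≡ 1 mod 56 since gcd(25, 56) = 1. 94 = 3×24 + 22. So 25^{94} ≡ 25^{22} ≡ 25 mod 56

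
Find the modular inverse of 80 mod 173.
Since 173 is prime, by Fermat 80^(-1) ≡ 80^{171} ≡ 93 (mod 173). Verify: 80 × 93 = 7440 ≡ 1 (mod 173)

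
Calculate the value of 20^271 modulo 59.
Using Fermat: 20^{58} ≡ 1 (mod 59). 271 ≡ 39 (mod 58). So 20^{271} ≡ 20^{39} ≡ 53 (mod 59)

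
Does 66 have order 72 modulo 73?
66^{24} ≡ 1 mod 73 and 24 < 72, so ord_73(66) = 24 ≠ 72 and 66 is not a primitive root.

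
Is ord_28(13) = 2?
Powers of 13 mod 28: 13^1≡13, 13^2≡1. First k with 13^k≡1 is k=2. Yes, ord_28(13) = 2.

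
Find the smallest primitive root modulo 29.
g = 2. For each prime q|28: 2^{14}≡28, 2^{4}≡16, none ≡ 1, so ord_29(2) = 28 and 2 is a primitive root.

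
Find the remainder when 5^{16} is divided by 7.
By Fermat: 5^{6} ≡ 1 mod 7. 16 = 2×6 + 4. So 5^{16} ≡ 5^{4} ≡ 2 mod 7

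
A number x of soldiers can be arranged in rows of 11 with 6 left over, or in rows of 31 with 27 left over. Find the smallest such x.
M = 11 × 31 = 341. M₁ = 31, y₁ ≡ 5 (mod 11). M₂ = 11, y₂ ≡ 17 (mod 31). x = 6×31×5 + 27×11×17 ≡ 182 (mod 341)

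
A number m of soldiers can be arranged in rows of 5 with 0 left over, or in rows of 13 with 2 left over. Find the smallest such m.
M = 5 × 13 = 65. M₁ = 13, y₁ ≡ 2 mod 5. M₂ = 5, y₂ ≡ 8 mod 13. m = 0×13×2 + 2×5×8 ≡ 15 mod 65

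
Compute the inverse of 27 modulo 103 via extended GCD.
Extended GCD: 27(42) + 103(-11) = 1. So 27^(-1) ≡ 42 mod 103. Verify: 27 × 42 = 1134 ≡ 1 mod 103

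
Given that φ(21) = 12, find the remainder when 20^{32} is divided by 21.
By Euler: 20^{12} ≡ 1 mod 21 since gcd(20, 21) = 1. 32 = 2×12 + 8. So 20^{32} ≡ 20^{8} ≡ 1 mod 21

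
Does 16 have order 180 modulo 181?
16^{45} ≡ 1 (mod 181) and 45 < 180, so ord_181(16) = 45 ≠ 180 and 16 is not a primitive root.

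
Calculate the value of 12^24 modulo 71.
By repeated squaring mod 71: 12^{1}≡12, 12^{2}≡2, 12^{4}≡4, 12^{8}≡16, 12^{16}≡43. Then 12^{24} = 12^{16+8} ≡ 43 × 16 ≡ 49 mod 71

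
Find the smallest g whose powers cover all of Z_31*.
g = 3. Powers: [3, 9, 27, 19, 26, 16, 17, ...] generates all 30 non-zero residues.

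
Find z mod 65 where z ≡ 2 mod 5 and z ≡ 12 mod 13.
M = 5 × 13 = 65. M₁ = 13, y₁ ≡ 2 mod 5. M₂ = 5, y₂ ≡ 8 mod 13. z = 2×13×2 + 12×5×8 ≡ 12 mod 65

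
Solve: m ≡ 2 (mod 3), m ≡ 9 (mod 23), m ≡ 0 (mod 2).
M = 3 × 23 × 2 = 138. M₁ = 46, y₁ ≡ 1 (mod 3). M₂ = 6, y₂ ≡ 4 (mod 23). M₃ = 69, y₃ ≡ 1 (mod 2). m = 2×46×1 + 9×6×4 + 0×69×1 ≡ 32 (mod 138)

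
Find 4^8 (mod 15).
By repeated squaring (mod 15): 4^{1}≡4, 4^{2}≡1, 4^{4}≡1, 4^{8}≡1. So 4^{8} ≡ 1 (mod 15)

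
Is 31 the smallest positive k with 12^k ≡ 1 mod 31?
Powers of 12 mod 31: 12^1≡12, 12^2≡20, 12^3≡23, 12^4≡28, 12^5≡26, 12^6≡2, 12^7≡24, 12^8≡9, 12^9≡15, 12^10≡25, 12^11≡21, 12^12≡4, 12^13≡17, 12^14≡18, 12^15≡30, 12^16≡19, 12^17≡11, 12^18≡8, 12^19≡3, 12^20≡5, 12^21≡29, 12^22≡7, 12^23≡22, 12^24≡16, 12^25≡6, 12^26≡10, 12^27≡27, 12^28≡14, 12^29≡13, 12^30≡1. Already 12^30≡1, so the order is 30 < 31. No, the actual order is 30.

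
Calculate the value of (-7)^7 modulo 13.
By repeated squaring mod 13: (-7)^{1}≡6, (-7)^{2}≡10, (-7)^{4}≡9. Then (-7)^{7} = (-7)^{4+2+1} ≡ 9 × 10 × 6 ≡ 7 mod 13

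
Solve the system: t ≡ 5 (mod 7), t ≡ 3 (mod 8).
M = 7 × 8 = 56. M₁ = 8, y₁ ≡ 1 (mod 7). M₂ = 7, y₂ ≡ 7 (mod 8). t = 5×8×1 + 3×7×7 ≡ 19 (mod 56)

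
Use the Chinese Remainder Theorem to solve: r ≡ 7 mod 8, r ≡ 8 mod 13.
M = 8 × 13 = 104. M₁ = 13, y₁ ≡ 5 mod 8. M₂ = 8, y₂ ≡ 5 mod 13. r = 7×13×5 + 8×8×5 ≡ 47 mod 104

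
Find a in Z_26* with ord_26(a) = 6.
17 has order 6 mod 26 since 17^{6} ≡ 1 mod 26 and no smaller power works.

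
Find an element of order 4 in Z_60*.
7 has order 4 mod 60 since 7^{4} ≡ 1 (mod 60) and no smaller power works.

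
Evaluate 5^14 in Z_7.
Using Fermat: 5^{6} ≡ 1 mod 7. 14 ≡ 2 mod 6. So 5^{14} ≡ 5^{2} ≡ 4 mod 7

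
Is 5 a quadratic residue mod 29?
By Euler's criterion: 5^{14} ≡ 1 (mod 29). Since this equals 1, 5 is a QR.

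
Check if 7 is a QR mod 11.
By Euler's criterion: 7^{5} ≡ 10 mod 11. Since this equals -1 (≡ 10), 7 is not a QR.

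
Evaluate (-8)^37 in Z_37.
Using Fermat: (-8)^{36} ≡ 1 (mod 37). 37 ≡ 1 (mod 36). So (-8)^{37} ≡ (-8)^{1} ≡ 29 (mod 37)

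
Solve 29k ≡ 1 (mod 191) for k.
Since 191 is prime, by Fermat 29^(-1) ≡ 29^{189} ≡ 112 (mod 191). Verify: 29 × 112 = 3248 ≡ 1 (mod 191)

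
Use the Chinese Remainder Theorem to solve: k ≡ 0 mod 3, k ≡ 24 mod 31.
M = 3 × 31 = 93. M₁ = 31, y₁ ≡ 1 mod 3. M₂ = 3, y₂ ≡ 21 mod 31. k = 0×31×1 + 24×3×21 ≡ 24 mod 93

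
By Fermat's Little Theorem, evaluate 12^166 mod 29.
By Fermat: 12^{28} ≡ 1 mod 29. 166 = 5×28 + 26. So 12^{166} ≡ 12^{26} ≡ 28 mod 29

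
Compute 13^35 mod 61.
By repeated squaring (mod 61): 13^{1}≡13, 13^{2}≡47, 13^{4}≡13, 13^{8}≡47, 13^{16}≡13, 13^{32}≡47. Then 13^{35} = 13^{32+2+1} ≡ 47 × 47 × 13 ≡ 47 (mod 61)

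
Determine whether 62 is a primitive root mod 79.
62^{13} ≡ 1 (mod 79) and 13 < 78, so ord_79(62) = 13 ≠ 78 and 62 is not a primitive root.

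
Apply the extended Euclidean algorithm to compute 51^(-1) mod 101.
Extended GCD: 51(2) + 101(-1) = 1. So 51^(-1) ≡ 2 mod 101. Verify: 51 × 2 = 102 ≡ 1 mod 101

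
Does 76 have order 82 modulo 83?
ord_83(76) divides 82. For each prime q|82: 76^{41}≡82, 76^{2}≡49, none ≡ 1. So 76 has order 82 and is a primitive root mod 83.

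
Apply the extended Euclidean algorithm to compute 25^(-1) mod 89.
Extended GCD: 25(-32) + 89(9) = 1. So 25^(-1) ≡ -32 ≡ 57 mod 89. Verify: 25 × 57 = 1425 ≡ 1 mod 89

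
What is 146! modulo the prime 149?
(148)! = (146)! × (147) × (148) ≡ -1 mod 149. So (146)! ≡ -1 × [(148)(147)]^(-1) ≡ 74 mod 149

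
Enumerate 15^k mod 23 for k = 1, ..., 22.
15^1, 15^2, ..., 15^{22} mod 23: [15, 18, 17, 2, 7, 13, 11, 4, 14, 3, 22, 8, 5, 6, 21, 16, 10, 12, 19, 9, 20, 1]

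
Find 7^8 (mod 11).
By repeated squaring (mod 11): 7^{1}≡7, 7^{2}≡5, 7^{4}≡3, 7^{8}≡9. So 7^{8} ≡ 9 (mod 11)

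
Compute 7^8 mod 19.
By repeated squaring (mod 19): 7^{1}≡7, 7^{2}≡11, 7^{4}≡7, 7^{8}≡11. So 7^{8} ≡ 11 (mod 19)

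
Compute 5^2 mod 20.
5^{2} = 25 ≡ 5 (mod 20)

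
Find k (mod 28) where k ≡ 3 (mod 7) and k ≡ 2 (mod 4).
M = 7 × 4 = 28. M₁ = 4, y₁ ≡ 2 (mod 7). M₂ = 7, y₂ ≡ 3 (mod 4). k = 3×4×2 + 2×7×3 ≡ 10 (mod 28)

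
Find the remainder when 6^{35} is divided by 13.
By Fermat: 6^{12} ≡ 1 (mod 13). 35 = 2×12 + 11. So 6^{35} ≡ 6^{11} ≡ 11 (mod 13)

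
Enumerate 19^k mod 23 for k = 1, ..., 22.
19^1, 19^2, ..., 19^{22} mod 23: [19, 16, 5, 3, 11, 2, 15, 9, 10, 6, 22, 4, 7, 18, 20, 12, 21, 8, 14, 13, 17, 1]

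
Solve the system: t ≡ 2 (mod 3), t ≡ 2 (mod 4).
M = 3 × 4 = 12. M₁ = 4, y₁ ≡ 1 (mod 3). M₂ = 3, y₂ ≡ 3 (mod 4). t = 2×4×1 + 2×3×3 ≡ 2 (mod 12)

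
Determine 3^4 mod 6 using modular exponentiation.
3^{4} = 81 ≡ 3 mod 6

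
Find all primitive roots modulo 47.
There are φ(46) = 22 primitive roots mod 47: {5, 10, 11, 13, 15, 19, 20, 22, 23, 26, 29, 30, 31, 33, 35, 38, 39, 40, 41, 43, 44, 45}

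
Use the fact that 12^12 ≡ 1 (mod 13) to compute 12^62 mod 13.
By Fermat: 12^{12} ≡ 1 (mod 13). 62 = 5×12 + 2. So 12^{62} ≡ 12^{2} ≡ 1 (mod 13)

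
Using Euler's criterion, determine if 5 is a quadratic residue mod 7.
By Euler's criterion: 5^{3} ≡ 6 mod 7. Since this equals -1 (≡ 6), 5 is not a QR.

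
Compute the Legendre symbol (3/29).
(3/29) = 3^{14} mod 29 = -1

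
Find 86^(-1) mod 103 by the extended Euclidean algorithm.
Extended GCD: 86(6) + 103(-5) = 1. So 86^(-1) ≡ 6 mod 103. Verify: 86 × 6 = 516 ≡ 1 mod 103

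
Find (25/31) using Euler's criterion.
(25/31) = 25^{15} mod 31 = 1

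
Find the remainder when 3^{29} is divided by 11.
By Fermat: 3^{10} ≡ 1 (mod 11). 29 = 2×10 + 9. So 3^{29} ≡ 3^{9} ≡ 4 (mod 11)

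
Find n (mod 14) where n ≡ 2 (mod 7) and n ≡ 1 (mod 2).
M = 7 × 2 = 14. M₁ = 2, y₁ ≡ 4 (mod 7). M₂ = 7, y₂ ≡ 1 (mod 2). n = 2×2×4 + 1×7×1 ≡ 9 (mod 14)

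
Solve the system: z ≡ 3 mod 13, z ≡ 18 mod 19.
M = 13 × 19 = 247. M₁ = 19, y₁ ≡ 11 mod 13. M₂ = 13, y₂ ≡ 3 mod 19. z = 3×19×11 + 18×13×3 ≡ 94 mod 247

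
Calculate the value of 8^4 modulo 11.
8^{4} = 4096 ≡ 4 (mod 11)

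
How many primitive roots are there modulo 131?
There are φ(131-1) = φ(130) = 48 primitive roots modulo 131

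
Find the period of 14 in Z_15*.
Powers of 14 mod 15: 14^1≡14, 14^2≡1. Order = 2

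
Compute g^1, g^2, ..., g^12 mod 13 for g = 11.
11^1, 11^2, ..., 11^{12} mod 13: [11, 4, 5, 3, 7, 12, 2, 9, 8, 10, 6, 1]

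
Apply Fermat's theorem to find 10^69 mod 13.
By Fermat: 10^{12} ≡ 1 mod 13. 69 = 5×12 + 9. So 10^{69} ≡ 10^{9} ≡ 12 mod 13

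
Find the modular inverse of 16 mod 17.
Since 17 is prime, by Fermat 16^(-1) ≡ 16^{15} ≡ 16 (mod 17). Verify: 16 × 16 = 256 ≡ 1 (mod 17)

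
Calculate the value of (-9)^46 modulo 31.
Using Fermat: (-9)^{30} ≡ 1 (mod 31). 46 ≡ 16 (mod 30). So (-9)^{46} ≡ (-9)^{16} ≡ 9 (mod 31)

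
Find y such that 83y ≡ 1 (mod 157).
Since 157 is prime, by Fermat 83^(-1) ≡ 83^{155} ≡ 70 (mod 157). Verify: 83 × 70 = 5810 ≡ 1 (mod 157)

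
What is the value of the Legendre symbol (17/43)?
(17/43) = 17^{21} mod 43 = 1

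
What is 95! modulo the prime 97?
(96)! = (95)! × (96) ≡ -1 (mod 97). So (95)! ≡ -1 × (96)^(-1) ≡ (-1)×(-1) = 1 (mod 97)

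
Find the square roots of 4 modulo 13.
The square roots of 4 mod 13 are 11 and 2. Verify: 11² = 121 ≡ 4 mod 13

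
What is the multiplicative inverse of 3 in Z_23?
Since 23 is prime, by Fermat 3^(-1) ≡ 3^{21} ≡ 8 (mod 23). Verify: 3 × 8 = 24 ≡ 1 (mod 23)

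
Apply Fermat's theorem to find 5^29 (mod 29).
By Fermat: 5^{28} ≡ 1 (mod 29). So 5^{29} = 5^{28} · 5^{1} ≡ 5^{1} ≡ 5 (mod 29)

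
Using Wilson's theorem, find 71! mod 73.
(72)! = (71)! × (72) ≡ -1 (mod 73). So (71)! ≡ -1 × (72)^(-1) ≡ (-1)×(-1) = 1 (mod 73)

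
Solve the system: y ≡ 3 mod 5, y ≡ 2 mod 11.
M = 5 × 11 = 55. M₁ = 11, y₁ ≡ 1 mod 5. M₂ = 5, y₂ ≡ 9 mod 11. y = 3×11×1 + 2×5×9 ≡ 13 mod 55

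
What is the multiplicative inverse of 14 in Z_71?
Since 71 is prime, by Fermat 14^(-1) ≡ 14^{69} ≡ 66 (mod 71). Verify: 14 × 66 = 924 ≡ 1 (mod 71)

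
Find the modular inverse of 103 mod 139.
Since 139 is prime, by Fermat 103^(-1) ≡ 103^{137} ≡ 27 (mod 139). Verify: 103 × 27 = 2781 ≡ 1 (mod 139)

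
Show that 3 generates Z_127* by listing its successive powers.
3^1, 3^2, ..., 3^{126} mod 127: [3, 9, 27, 81, 116, 94, 28, 84, 125, 121, 109, 73, 92, 22, 66, 71, 86, 4, 12, 36, 108, 70, 83, 122, 112, 82, 119, 103, 55, 38, 114, 88, 10, 30, 90, 16, 48, 17, 51, 26, 78, 107, 67, 74, 95, 31, 93, 25, 75, 98, 40, 120, 106, 64, 65, 68, 77, 104, 58, 47, 14, 42, 126, 124, 118, 100, 46, 11, 33, 99, 43, 2, 6, 18, 54, 35, 105, 61, 56, 41, 123, 115, 91, 19, 57, 44, 5, 15, 45, 8, 24, 72, 89, 13, 39, 117, 97, 37, 111, 79, 110, 76, 101, 49, 20, 60, 53, 32, 96, 34, 102, 52, 29, 87, 7, 21, 63, 62, 59, 50, 23, 69, 80, 113, 85, 1]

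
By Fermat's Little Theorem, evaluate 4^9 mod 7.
By Fermat: 4^{6} ≡ 1 (mod 7). So 4^{9} = 4^{6} · 4^{3} ≡ 4^{3} ≡ 1 (mod 7)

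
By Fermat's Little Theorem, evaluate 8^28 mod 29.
By Fermat's Little Theorem, 8^{28} ≡ 1 (mod 29) since 29 is prime and gcd(8, 29) = 1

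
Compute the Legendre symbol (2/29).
(2/29) = 2^{14} mod 29 = -1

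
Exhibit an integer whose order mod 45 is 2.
19 has order 2 mod 45 since 19^{2} ≡ 1 mod 45 and no smaller power works.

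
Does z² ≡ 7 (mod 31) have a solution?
By Euler's criterion: 7^{15} ≡ 1 (mod 31). Since this equals 1, 7 is a QR.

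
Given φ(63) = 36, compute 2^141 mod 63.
By Euler: 2^{36} ≡ 1 (mod 63) since gcd(2, 63) = 1. 141 = 3×36 + 33. So 2^{141} ≡ 2^{33} ≡ 8 (mod 63)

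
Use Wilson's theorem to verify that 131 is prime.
(130)! mod 131 = 130. Since this equals -1 mod 131, Wilson confirms 131 is prime.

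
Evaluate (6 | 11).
(6/11) = 6^{5} mod 11 = -1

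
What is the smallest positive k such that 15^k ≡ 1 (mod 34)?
Powers of 15 mod 34: 15^1≡15, 15^2≡21, 15^3≡9, 15^4≡33, 15^5≡19, 15^6≡13, 15^7≡25, 15^8≡1. Order = 8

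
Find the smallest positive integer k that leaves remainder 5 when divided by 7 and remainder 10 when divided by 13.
M = 7 × 13 = 91. M₁ = 13, y₁ ≡ 6 (mod 7). M₂ = 7, y₂ ≡ 2 (mod 13). k = 5×13×6 + 10×7×2 ≡ 75 (mod 91)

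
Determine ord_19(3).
Powers of 3 mod 19: 3^1≡3, 3^2≡9, 3^3≡8, 3^4≡5, 3^5≡15, 3^6≡7, 3^7≡2, 3^8≡6, 3^9≡18, 3^10≡16, 3^11≡10, 3^12≡11, 3^13≡14, 3^14≡4, 3^15≡12, 3^16≡17, 3^17≡13, 3^18≡1. ord_19(3) = 18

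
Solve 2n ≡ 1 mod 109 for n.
Since 109 is prime, by Fermat 2^(-1) ≡ 2^{107} ≡ 55 mod 109. Verify: 2 × 55 = 110 ≡ 1 mod 109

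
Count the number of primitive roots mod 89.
Number of primitive roots mod 89 = φ(p-1) = φ(88) = 40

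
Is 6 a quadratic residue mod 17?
By Euler's criterion: 6^{8} ≡ 16 (mod 17). Since this equals -1 (≡ 16), 6 is not a QR.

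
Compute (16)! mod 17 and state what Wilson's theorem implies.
(16)! mod 17 = 16. Since this equals -1 mod 17, Wilson confirms 17 is prime.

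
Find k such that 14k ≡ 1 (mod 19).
Since 19 is prime, by Fermat 14^(-1) ≡ 14^{17} ≡ 15 (mod 19). Verify: 14 × 15 = 210 ≡ 1 (mod 19)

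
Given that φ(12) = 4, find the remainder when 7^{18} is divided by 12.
By Euler: 7^{4} ≡ 1 (mod 12) since gcd(7, 12) = 1. 18 = 4×4 + 2. So 7^{18} ≡ 7^{2} ≡ 1 (mod 12)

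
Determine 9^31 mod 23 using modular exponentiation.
Using Fermat: 9^{22} ≡ 1 (mod 23). 31 ≡ 9 (mod 22). So 9^{31} ≡ 9^{9} ≡ 2 (mod 23)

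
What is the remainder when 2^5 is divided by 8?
By repeated squaring mod 8: 2^{1}≡2, 2^{2}≡4, 2^{4}≡0. Then 2^{5} = 2^{4+1} ≡ 0 × 2 ≡ 0 mod 8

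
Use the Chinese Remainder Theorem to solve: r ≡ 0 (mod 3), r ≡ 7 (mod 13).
M = 3 × 13 = 39. M₁ = 13, y₁ ≡ 1 (mod 3). M₂ = 3, y₂ ≡ 9 (mod 13). r = 0×13×1 + 7×3×9 ≡ 33 (mod 39)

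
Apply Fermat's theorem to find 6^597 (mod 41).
By Fermat: 6^{40} ≡ 1 (mod 41). 597 ≡ 37 (mod 40). So 6^{597} ≡ 6^{37} ≡ 15 (mod 41)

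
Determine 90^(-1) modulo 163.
Since 163 is prime, by Fermat 90^(-1) ≡ 90^{161} ≡ 96 mod 163. Verify: 90 × 96 = 8640 ≡ 1 mod 163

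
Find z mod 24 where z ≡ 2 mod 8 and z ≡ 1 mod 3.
M = 8 × 3 = 24. M₁ = 3, y₁ ≡ 3 mod 8. M₂ = 8, y₂ ≡ 2 mod 3. z = 2×3×3 + 1×8×2 ≡ 10 mod 24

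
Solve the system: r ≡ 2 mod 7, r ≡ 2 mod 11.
M = 7 × 11 = 77. M₁ = 11, y₁ ≡ 2 mod 7. M₂ = 7, y₂ ≡ 8 mod 11. r = 2×11×2 + 2×7×8 ≡ 2 mod 77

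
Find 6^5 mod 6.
By repeated squaring mod 6: 6^{1}≡0, 6^{2}≡0, 6^{4}≡0. Then 6^{5} = 6^{4+1} ≡ 0 × 0 ≡ 0 mod 6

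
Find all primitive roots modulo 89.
There are φ(88) = 40 primitive roots mod 89: {3, 6, 7, 13, 14, 15, 19, 23, 24, 26, 27, 28, 29, 30, 31, 33, 35, 38, 41, 43, 46, 48, 51, 54, 56, 58, 59, 60, 61, 62, 63, 65, 66, 70, 74, 75, 76, 82, 83, 86}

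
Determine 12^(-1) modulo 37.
Since 37 is prime, by Fermat 12^(-1) ≡ 12^{35} ≡ 34 mod 37. Verify: 12 × 34 = 408 ≡ 1 mod 37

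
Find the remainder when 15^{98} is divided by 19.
By Fermat: 15^{18} ≡ 1 mod 19. 98 = 5×18 + 8. So 15^{98} ≡ 15^{8} ≡ 5 mod 19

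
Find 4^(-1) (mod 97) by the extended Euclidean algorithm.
Extended GCD: 4(-24) + 97(1) = 1. So 4^(-1) ≡ -24 ≡ 73 (mod 97). Verify: 4 × 73 = 292 ≡ 1 (mod 97)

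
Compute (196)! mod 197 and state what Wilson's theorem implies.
(196)! mod 197 = 196. Since this equals -1 (mod 197), Wilson confirms 197 is prime.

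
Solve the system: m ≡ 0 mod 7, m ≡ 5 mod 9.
M = 7 × 9 = 63. M₁ = 9, y₁ ≡ 4 mod 7. M₂ = 7, y₂ ≡ 4 mod 9. m = 0×9×4 + 5×7×4 ≡ 14 mod 63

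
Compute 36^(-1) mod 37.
Since 37 is prime, by Fermat 36^(-1) ≡ 36^{35} ≡ 36 mod 37. Verify: 36 × 36 = 1296 ≡ 1 mod 37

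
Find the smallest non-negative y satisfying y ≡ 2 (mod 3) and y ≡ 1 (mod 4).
M = 3 × 4 = 12. M₁ = 4, y₁ ≡ 1 (mod 3). M₂ = 3, y₂ ≡ 3 (mod 4). y = 2×4×1 + 1×3×3 ≡ 5 (mod 12)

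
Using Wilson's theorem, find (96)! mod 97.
By Wilson's theorem, (96)! ≡ -1 ≡ 96 mod 97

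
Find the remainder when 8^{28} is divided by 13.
By Fermat: 8^{12} ≡ 1 mod 13. 28 = 2×12 + 4. So 8^{28} ≡ 8^{4} ≡ 1 mod 13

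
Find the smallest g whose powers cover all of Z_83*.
g = 2. For each prime q|82: 2^{41}≡82, 2^{2}≡4, none ≡ 1, so ord_83(2) = 82 and 2 is a primitive root.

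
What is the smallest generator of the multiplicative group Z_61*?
g = 2. For each prime q|60: 2^{30}≡60, 2^{20}≡47, 2^{12}≡9, none ≡ 1, so ord_61(2) = 60 and 2 is a primitive root.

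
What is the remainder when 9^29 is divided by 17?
Using Fermat: 9^{16} ≡ 1 (mod 17). 29 ≡ 13 (mod 16). So 9^{29} ≡ 9^{13} ≡ 8 (mod 17)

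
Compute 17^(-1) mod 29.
Since 29 is prime, by Fermat 17^(-1) ≡ 17^{27} ≡ 12 mod 29. Verify: 17 × 12 = 204 ≡ 1 mod 29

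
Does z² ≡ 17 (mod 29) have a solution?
By Euler's criterion: 17^{14} ≡ 28 (mod 29). Since this equals -1 (≡ 28), 17 is not a QR.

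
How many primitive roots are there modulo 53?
There are φ(53-1) = φ(52) = 24 primitive roots modulo 53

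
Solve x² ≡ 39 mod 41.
The square roots of 39 mod 41 are 11 and 30. Verify: 11² = 121 ≡ 39 mod 41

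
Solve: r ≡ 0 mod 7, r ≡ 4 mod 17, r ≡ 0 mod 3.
M = 7 × 17 × 3 = 357. M₁ = 51, y₁ ≡ 4 mod 7. M₂ = 21, y₂ ≡ 13 mod 17. M₃ = 119, y₃ ≡ 2 mod 3. r = 0×51×4 + 4×21×13 + 0×119×2 ≡ 21 mod 357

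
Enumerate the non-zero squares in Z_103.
Quadratic residues modulo 103: {1, 2, 4, 7, 8, 9, 13, 14, 15, 16, 17, 18, 19, 23, 25, 26, 28, 29, 30, 32, 33, 34, 36, 38, 41, 46, 49, 50, 52, 55, 56, 58, 59, 60, 61, 63, 64, 66, 68, 72, 76, 79, 81, 82, 83, 91, 92, 93, 97, 98, 100}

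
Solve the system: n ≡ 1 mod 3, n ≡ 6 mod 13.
M = 3 × 13 = 39. M₁ = 13, y₁ ≡ 1 mod 3. M₂ = 3, y₂ ≡ 9 mod 13. n = 1×13×1 + 6×3×9 ≡ 19 mod 39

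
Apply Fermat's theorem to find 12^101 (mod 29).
By Fermat: 12^{28} ≡ 1 (mod 29). 101 = 3×28 + 17. So 12^{101} ≡ 12^{17} ≡ 12 (mod 29)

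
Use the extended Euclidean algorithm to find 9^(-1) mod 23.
Extended GCD: 9(-5) + 23(2) = 1. So 9^(-1) ≡ -5 ≡ 18 mod 23. Verify: 9 × 18 = 162 ≡ 1 mod 23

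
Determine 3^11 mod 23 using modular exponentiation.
By repeated squaring mod 23: 3^{1}≡3, 3^{2}≡9, 3^{4}≡12, 3^{8}≡6. Then 3^{11} = 3^{8+2+1} ≡ 6 × 9 × 3 ≡ 1 mod 23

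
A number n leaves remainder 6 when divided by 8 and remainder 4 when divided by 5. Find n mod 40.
M = 8 × 5 = 40. M₁ = 5, y₁ ≡ 5 mod 8. M₂ = 8, y₂ ≡ 2 mod 5. n = 6×5×5 + 4×8×2 ≡ 14 mod 40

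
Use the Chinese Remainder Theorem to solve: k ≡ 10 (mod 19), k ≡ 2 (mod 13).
M = 19 × 13 = 247. M₁ = 13, y₁ ≡ 3 (mod 19). M₂ = 19, y₂ ≡ 11 (mod 13). k = 10×13×3 + 2×19×11 ≡ 67 (mod 247)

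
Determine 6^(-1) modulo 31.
Since 31 is prime, by Fermat 6^(-1) ≡ 6^{29} ≡ 26 (mod 31). Verify: 6 × 26 = 156 ≡ 1 (mod 31)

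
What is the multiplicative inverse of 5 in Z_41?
Since 41 is prime, by Fermat 5^(-1) ≡ 5^{39} ≡ 33 mod 41. Verify: 5 × 33 = 165 ≡ 1 mod 41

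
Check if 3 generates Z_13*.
3^{3} ≡ 1 (mod 13) and 3 < 12, so ord_13(3) = 3 ≠ 12 and 3 is not a primitive root.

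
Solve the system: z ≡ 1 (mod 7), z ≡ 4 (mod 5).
M = 7 × 5 = 35. M₁ = 5, y₁ ≡ 3 (mod 7). M₂ = 7, y₂ ≡ 3 (mod 5). z = 1×5×3 + 4×7×3 ≡ 29 (mod 35)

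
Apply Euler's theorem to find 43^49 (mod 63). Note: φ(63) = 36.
By Euler: 43^{36} ≡ 1 (mod 63) since gcd(43, 63) = 1. 49 = 1×36 + 13. So 43^{49} ≡ 43^{13} ≡ 43 (mod 63)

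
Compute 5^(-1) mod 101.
Since 101 is prime, by Fermat 5^(-1) ≡ 5^{99} ≡ 81 mod 101. Verify: 5 × 81 = 405 ≡ 1 mod 101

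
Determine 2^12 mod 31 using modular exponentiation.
By repeated squaring (mod 31): 2^{1}≡2, 2^{2}≡4, 2^{4}≡16, 2^{8}≡8. Then 2^{12} = 2^{8+4} ≡ 8 × 16 ≡ 4 (mod 31)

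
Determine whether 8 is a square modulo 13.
By Euler's criterion: 8^{6} ≡ 12 (mod 13). Since this equals -1 (≡ 12), 8 is not a QR.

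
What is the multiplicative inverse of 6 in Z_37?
Since 37 is prime, by Fermat 6^(-1) ≡ 6^{35} ≡ 31 (mod 37). Verify: 6 × 31 = 186 ≡ 1 (mod 37)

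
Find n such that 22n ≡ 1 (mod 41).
Since 41 is prime, by Fermat 22^(-1) ≡ 22^{39} ≡ 28 (mod 41). Verify: 22 × 28 = 616 ≡ 1 (mod 41)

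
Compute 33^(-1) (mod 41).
Since 41 is prime, by Fermat 33^(-1) ≡ 33^{39} ≡ 5 (mod 41). Verify: 33 × 5 = 165 ≡ 1 (mod 41)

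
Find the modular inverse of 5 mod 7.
Since 7 is prime, by Fermat 5^(-1) ≡ 5^{5} ≡ 3 (mod 7). Verify: 5 × 3 = 15 ≡ 1 (mod 7)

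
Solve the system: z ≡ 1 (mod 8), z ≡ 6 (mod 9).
M = 8 × 9 = 72. M₁ = 9, y₁ ≡ 1 (mod 8). M₂ = 8, y₂ ≡ 8 (mod 9). z = 1×9×1 + 6×8×8 ≡ 33 (mod 72)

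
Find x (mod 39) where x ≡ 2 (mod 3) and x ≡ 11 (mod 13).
M = 3 × 13 = 39. M₁ = 13, y₁ ≡ 1 (mod 3). M₂ = 3, y₂ ≡ 9 (mod 13). x = 2×13×1 + 11×3×9 ≡ 11 (mod 39)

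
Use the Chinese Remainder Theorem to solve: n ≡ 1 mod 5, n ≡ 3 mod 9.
M = 5 × 9 = 45. M₁ = 9, y₁ ≡ 4 mod 5. M₂ = 5, y₂ ≡ 2 mod 9. n = 1×9×4 + 3×5×2 ≡ 21 mod 45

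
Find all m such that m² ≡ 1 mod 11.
The square roots of 1 mod 11 are 1 and 10. Verify: 1² = 1 ≡ 1 mod 11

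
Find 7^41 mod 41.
Using Fermat: 7^{40} ≡ 1 mod 41. 41 ≡ 1 mod 40. So 7^{41} ≡ 7^{1} ≡ 7 mod 41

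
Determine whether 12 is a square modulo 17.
By Euler's criterion: 12^{8} ≡ 16 (mod 17). Since this equals -1 (≡ 16), 12 is not a QR.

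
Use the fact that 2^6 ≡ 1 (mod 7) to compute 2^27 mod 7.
By Fermat: 2^{6} ≡ 1 (mod 7). 27 = 4×6 + 3. So 2^{27} ≡ 2^{3} ≡ 1 (mod 7)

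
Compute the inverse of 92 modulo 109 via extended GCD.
Extended GCD: 92(32) + 109(-27) = 1. So 92^(-1) ≡ 32 mod 109. Verify: 92 × 32 = 2944 ≡ 1 mod 109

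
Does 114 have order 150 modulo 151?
ord_151(114) divides 150. For each prime q|150: 114^{75}≡150, 114^{50}≡32, 114^{30}≡59, none ≡ 1. So 114 has order 150 and is a primitive root mod 151.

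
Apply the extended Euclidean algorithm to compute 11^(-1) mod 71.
Extended GCD: 11(13) + 71(-2) = 1. So 11^(-1) ≡ 13 mod 71. Verify: 11 × 13 = 143 ≡ 1 mod 71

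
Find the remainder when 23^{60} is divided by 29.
By Fermat: 23^{28} ≡ 1 mod 29. 60 = 2×28 + 4. So 23^{60} ≡ 23^{4} ≡ 20 mod 29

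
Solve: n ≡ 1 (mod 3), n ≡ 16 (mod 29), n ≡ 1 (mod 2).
M = 3 × 29 × 2 = 174. M₁ = 58, y₁ ≡ 1 (mod 3). M₂ = 6, y₂ ≡ 5 (mod 29). M₃ = 87, y₃ ≡ 1 (mod 2). n = 1×58×1 + 16×6×5 + 1×87×1 ≡ 103 (mod 174)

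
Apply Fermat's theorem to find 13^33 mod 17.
By Fermat: 13^{16} ≡ 1 mod 17. 33 = 2×16 + 1. So 13^{33} ≡ 13^{1} ≡ 13 mod 17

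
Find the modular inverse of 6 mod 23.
Since 23 is prime, by Fermat 6^(-1) ≡ 6^{21} ≡ 4 (mod 23). Verify: 6 × 4 = 24 ≡ 1 (mod 23)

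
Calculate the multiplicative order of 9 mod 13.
Powers of 9 mod 13: 9^1≡9, 9^2≡3, 9^3≡1. So the order of 9 is 3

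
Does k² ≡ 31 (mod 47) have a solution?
By Euler's criterion: 31^{23} ≡ 46 (mod 47). Since this equals -1 (≡ 46), 31 is not a QR.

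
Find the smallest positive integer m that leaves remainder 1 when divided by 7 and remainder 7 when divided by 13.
M = 7 × 13 = 91. M₁ = 13, y₁ ≡ 6 mod 7. M₂ = 7, y₂ ≡ 2 mod 13. m = 1×13×6 + 7×7×2 ≡ 85 mod 91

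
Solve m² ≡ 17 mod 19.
The square roots of 17 mod 19 are 6 and 13. Verify: 6² = 36 ≡ 17 mod 19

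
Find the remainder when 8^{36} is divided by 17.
By Fermat: 8^{16} ≡ 1 mod 17. 36 = 2×16 + 4. So 8^{36} ≡ 8^{4} ≡ 16 mod 17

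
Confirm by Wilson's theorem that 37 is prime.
(36)! mod 37 = 36. Since this equals -1 mod 37, Wilson confirms 37 is prime.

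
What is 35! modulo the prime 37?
(36)! = (35)! × (36) ≡ -1 mod 37. So (35)! ≡ -1 × (36)^(-1) ≡ (-1)×(-1) = 1 mod 37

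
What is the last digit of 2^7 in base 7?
Using Fermat: 2^{6} ≡ 1 mod 7. 7 ≡ 1 mod 6. So 2^{7} ≡ 2^{1} ≡ 2 mod 7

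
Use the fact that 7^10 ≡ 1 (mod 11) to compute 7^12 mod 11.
By Fermat: 7^{10} ≡ 1 (mod 11). So 7^{12} = 7^{10} · 7^{2} ≡ 7^{2} ≡ 5 (mod 11)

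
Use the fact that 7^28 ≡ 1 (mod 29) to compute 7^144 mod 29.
By Fermat: 7^{28} ≡ 1 (mod 29). 144 = 5×28 + 4. So 7^{144} ≡ 7^{4} ≡ 23 (mod 29)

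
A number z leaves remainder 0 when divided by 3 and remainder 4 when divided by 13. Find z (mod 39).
M = 3 × 13 = 39. M₁ = 13, y₁ ≡ 1 (mod 3). M₂ = 3, y₂ ≡ 9 (mod 13). z = 0×13×1 + 4×3×9 ≡ 30 (mod 39)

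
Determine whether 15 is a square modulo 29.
By Euler's criterion: 15^{14} ≡ 28 mod 29. Since this equals -1 (≡ 28), 15 is not a QR.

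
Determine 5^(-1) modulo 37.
Since 37 is prime, by Fermat 5^(-1) ≡ 5^{35} ≡ 15 mod 37. Verify: 5 × 15 = 75 ≡ 1 mod 37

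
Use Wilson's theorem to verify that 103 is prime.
(102)! mod 103 = 102. Since this equals -1 (mod 103), Wilson confirms 103 is prime.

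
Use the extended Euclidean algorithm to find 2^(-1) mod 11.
Extended GCD: 2(-5) + 11(1) = 1. So 2^(-1) ≡ -5 ≡ 6 (mod 11). Verify: 2 × 6 = 12 ≡ 1 (mod 11)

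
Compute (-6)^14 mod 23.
By repeated squaring (mod 23): (-6)^{1}≡17, (-6)^{2}≡13, (-6)^{4}≡8, (-6)^{8}≡18. Then (-6)^{14} = (-6)^{8+4+2} ≡ 18 × 8 × 13 ≡ 9 (mod 23)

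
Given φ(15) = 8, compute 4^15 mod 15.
By Euler: 4^{8} ≡ 1 mod 15 since gcd(4, 15) = 1. 15 = 1×8 + 7. So 4^{15} ≡ 4^{7} ≡ 4 mod 15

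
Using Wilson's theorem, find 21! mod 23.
(22)! = (21)! × (22) ≡ -1 (mod 23). So (21)! ≡ -1 × (22)^(-1) ≡ (-1)×(-1) = 1 (mod 23)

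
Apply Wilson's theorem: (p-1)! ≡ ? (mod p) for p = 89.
By Wilson's theorem, (88)! ≡ -1 ≡ 88 (mod 89)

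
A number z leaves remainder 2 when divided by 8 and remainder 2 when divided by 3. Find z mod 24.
M = 8 × 3 = 24. M₁ = 3, y₁ ≡ 3 mod 8. M₂ = 8, y₂ ≡ 2 mod 3. z = 2×3×3 + 2×8×2 ≡ 2 mod 24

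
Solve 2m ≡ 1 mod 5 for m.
Since 5 is prime, by Fermat 2^(-1) ≡ 2^{3} ≡ 3 mod 5. Verify: 2 × 3 = 6 ≡ 1 mod 5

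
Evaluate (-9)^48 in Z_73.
By repeated squaring (mod 73): (-9)^{1}≡64, (-9)^{2}≡8, (-9)^{4}≡64, (-9)^{8}≡8, (-9)^{16}≡64, (-9)^{32}≡8. Then (-9)^{48} = (-9)^{32+16} ≡ 8 × 64 ≡ 1 (mod 73)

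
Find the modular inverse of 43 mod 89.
Since 89 is prime, by Fermat 43^(-1) ≡ 43^{87} ≡ 29 (mod 89). Verify: 43 × 29 = 1247 ≡ 1 (mod 89)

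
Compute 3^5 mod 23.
By repeated squaring mod 23: 3^{1}≡3, 3^{2}≡9, 3^{4}≡12. Then 3^{5} = 3^{4+1} ≡ 12 × 3 ≡ 13 mod 23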